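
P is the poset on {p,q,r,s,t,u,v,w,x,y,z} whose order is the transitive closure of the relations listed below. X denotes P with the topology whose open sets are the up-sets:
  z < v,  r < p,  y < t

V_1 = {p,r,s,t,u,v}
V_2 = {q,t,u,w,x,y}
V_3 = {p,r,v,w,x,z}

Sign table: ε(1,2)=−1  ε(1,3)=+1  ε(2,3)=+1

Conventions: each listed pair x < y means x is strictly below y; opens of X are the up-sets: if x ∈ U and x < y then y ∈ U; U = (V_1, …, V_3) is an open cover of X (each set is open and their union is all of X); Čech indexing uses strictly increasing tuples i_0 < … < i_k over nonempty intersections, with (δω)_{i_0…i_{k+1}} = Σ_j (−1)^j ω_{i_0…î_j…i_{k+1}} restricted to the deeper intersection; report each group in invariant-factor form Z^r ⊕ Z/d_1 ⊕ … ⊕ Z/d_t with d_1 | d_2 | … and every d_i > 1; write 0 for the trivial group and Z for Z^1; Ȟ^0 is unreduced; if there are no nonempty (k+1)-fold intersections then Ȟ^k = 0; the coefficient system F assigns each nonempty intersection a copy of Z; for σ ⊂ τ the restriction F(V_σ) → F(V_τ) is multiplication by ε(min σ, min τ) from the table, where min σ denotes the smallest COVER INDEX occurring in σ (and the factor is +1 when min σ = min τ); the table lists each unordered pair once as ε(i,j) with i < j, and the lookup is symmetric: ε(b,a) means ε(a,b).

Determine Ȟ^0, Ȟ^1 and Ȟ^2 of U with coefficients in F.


nonempty intersections:
  V12={t,u} V13={p,r,v} V23={w,x}
C dims 3,3; δ0: rk 3, SNF 1^2·2
Ȟ^0: (3−3)−0=0 ⇒ 0
Ȟ^1: (3−0)−3=0 plus torsion [2] ⇒ Z/2
Ȟ^2: (0−0)−0=0 ⇒ 0

Ȟ^0 ≅ 0, Ȟ^1 ≅ Z/2 and Ȟ^2 ≅ 0


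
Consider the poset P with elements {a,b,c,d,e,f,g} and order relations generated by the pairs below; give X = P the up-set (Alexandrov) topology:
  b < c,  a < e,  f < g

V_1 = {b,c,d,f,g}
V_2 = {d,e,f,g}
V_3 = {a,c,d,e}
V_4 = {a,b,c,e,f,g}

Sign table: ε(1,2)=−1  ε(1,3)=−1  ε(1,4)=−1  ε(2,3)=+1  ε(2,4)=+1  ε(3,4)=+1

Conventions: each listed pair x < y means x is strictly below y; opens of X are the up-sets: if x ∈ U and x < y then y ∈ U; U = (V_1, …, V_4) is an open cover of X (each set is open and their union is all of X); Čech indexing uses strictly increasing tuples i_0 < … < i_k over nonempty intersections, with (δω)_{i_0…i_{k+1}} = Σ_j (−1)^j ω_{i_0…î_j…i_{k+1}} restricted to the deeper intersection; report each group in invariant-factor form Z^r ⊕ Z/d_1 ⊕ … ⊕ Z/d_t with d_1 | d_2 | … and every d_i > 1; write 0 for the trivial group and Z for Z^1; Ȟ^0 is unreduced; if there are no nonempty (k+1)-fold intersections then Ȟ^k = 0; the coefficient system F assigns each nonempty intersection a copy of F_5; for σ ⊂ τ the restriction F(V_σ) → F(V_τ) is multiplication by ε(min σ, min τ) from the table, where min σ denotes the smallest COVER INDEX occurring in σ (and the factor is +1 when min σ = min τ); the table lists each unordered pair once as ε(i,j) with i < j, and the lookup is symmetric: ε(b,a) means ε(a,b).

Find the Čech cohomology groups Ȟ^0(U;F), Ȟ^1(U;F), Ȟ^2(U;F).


Ȟ^0 ≅ Z/5; Ȟ^1 ≅ 0; Ȟ^2 ≅ Z/5

cover nerve:
  V12={d,f,g} V13={c,d} V14={b,c,f,g} V23={d,e} V24={e,f,g} V34={a,c,e}
  V123={d} V124={f,g} V134={c} V234={e}
C dims 4,6,4; δ0: rk_F5 3; δ1: rk_F5 3
Ȟ^0: (4−3)−0=1 ⇒ Z/5
Ȟ^1: (6−3)−3=0 ⇒ 0
Ȟ^2: (4−0)−3=1 ⇒ Z/5


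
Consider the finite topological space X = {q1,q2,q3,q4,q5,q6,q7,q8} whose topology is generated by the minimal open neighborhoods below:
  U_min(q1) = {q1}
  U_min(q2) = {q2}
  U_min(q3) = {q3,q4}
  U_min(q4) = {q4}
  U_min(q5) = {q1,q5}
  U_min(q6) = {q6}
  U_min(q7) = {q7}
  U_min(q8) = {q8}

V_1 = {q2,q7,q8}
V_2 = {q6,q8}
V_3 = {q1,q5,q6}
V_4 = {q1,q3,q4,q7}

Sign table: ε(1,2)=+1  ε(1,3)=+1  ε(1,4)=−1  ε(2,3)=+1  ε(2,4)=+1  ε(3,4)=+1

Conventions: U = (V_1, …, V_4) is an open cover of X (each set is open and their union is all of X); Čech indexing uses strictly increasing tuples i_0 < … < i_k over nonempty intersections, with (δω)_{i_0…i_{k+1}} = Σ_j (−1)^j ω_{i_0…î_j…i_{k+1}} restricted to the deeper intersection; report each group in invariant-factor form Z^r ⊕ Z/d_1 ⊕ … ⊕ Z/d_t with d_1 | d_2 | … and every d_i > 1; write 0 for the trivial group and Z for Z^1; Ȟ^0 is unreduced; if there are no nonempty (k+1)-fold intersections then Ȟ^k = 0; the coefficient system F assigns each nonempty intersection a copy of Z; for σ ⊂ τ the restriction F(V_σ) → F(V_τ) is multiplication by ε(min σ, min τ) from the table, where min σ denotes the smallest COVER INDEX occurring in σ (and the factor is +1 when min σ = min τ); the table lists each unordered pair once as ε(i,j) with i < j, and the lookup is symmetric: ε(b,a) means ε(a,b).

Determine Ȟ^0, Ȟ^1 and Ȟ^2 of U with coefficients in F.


Ȟ^0 ≅ 0,  Ȟ^1 ≅ Z/2,  Ȟ^2 ≅ 0

nerve simplices:
  V12={q8} V14={q7} V23={q6} V34={q1}
C dims 4,4; δ0: rk 4, SNF 1^3·2
degree 0: 4−4−0 = 0 → Ȟ^0 ≅ 0
degree 1: 4−0−4 = 0 plus torsion [2] → Ȟ^1 ≅ Z/2
degree 2: 0−0−0 = 0 → Ȟ^2 ≅ 0


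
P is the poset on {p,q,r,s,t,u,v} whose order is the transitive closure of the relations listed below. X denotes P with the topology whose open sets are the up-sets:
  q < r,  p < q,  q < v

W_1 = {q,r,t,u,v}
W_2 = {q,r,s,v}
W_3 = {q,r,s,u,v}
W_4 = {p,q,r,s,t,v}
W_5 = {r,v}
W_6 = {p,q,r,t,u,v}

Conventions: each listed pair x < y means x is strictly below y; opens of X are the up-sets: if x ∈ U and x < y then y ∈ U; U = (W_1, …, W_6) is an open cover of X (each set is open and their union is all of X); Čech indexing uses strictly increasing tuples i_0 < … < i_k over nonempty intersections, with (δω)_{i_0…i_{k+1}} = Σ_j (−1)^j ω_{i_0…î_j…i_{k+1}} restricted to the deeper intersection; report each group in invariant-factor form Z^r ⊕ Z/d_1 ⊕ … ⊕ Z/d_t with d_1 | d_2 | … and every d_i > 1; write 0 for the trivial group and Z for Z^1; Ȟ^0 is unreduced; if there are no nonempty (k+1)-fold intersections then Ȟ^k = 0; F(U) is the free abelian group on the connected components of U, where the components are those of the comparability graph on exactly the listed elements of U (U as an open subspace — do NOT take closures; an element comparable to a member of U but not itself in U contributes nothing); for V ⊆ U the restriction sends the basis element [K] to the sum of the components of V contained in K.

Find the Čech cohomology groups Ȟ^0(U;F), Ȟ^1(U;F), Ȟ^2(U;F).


nonempty overlaps:
  W12={q,r,v} W13={q,r,u,v} W14={q,r,t,v} W15={r,v} W16={q,r,t,u,v} W23={q,r,s,v} W24={q,r,s,v} W25={r,v} W26={q,r,v} W34={q,r,s,v} W35={r,v} W36={q,r,u,v} W45={r,v} W46={p,q,r,t,v} W56={r,v}
  W123={q,r,v} W124={q,r,v} W125={r,v} W126={q,r,v} W134={q,r,v} W135={r,v} W136={q,r,u,v} W145={r,v} W146={q,r,t,v} W156={r,v} W234={q,r,s,v} W235={r,v} W236={q,r,v} W245={r,v} W246={q,r,v} W256={r,v} W345={r,v} W346={q,r,v} W356={r,v} W456={r,v}
  W1234={q,r,v} W1235={r,v} W1236={q,r,v} W1245={r,v} W1246={q,r,v} W1256={r,v} W1345={r,v} W1346={q,r,v} W1356={r,v} W1456={r,v} W2345={r,v} W2346={q,r,v} W2356={r,v} W2456={r,v} W3456={r,v}
  W12345={r,v} W12346={q,r,v} W12356={r,v} W12456={r,v} W13456={r,v} W23456={r,v}
  W123456={r,v}
components per intersection:
  W1: {q,r,v} {t} {u}
  W2: {q,r,v} {s}
  W3: {q,r,v} {s} {u}
  W4: {p,q,r,v} {s} {t}
  W5: {r} {v}
  W6: {p,q,r,v} {t} {u}
  W12: {q,r,v}
  W13: {q,r,v} {u}
  W14: {q,r,v} {t}
  W15: {r} {v}
  W16: {q,r,v} {t} {u}
  W23: {q,r,v} {s}
  W24: {q,r,v} {s}
  W25: {r} {v}
  W26: {q,r,v}
  W34: {q,r,v} {s}
  W35: {r} {v}
  W36: {q,r,v} {u}
  W45: {r} {v}
  W46: {p,q,r,v} {t}
  W56: {r} {v}
  W123: {q,r,v}
  W124: {q,r,v}
  W125: {r} {v}
  W126: {q,r,v}
  W134: {q,r,v}
  W135: {r} {v}
  W136: {q,r,v} {u}
  W145: {r} {v}
  W146: {q,r,v} {t}
  W156: {r} {v}
  W234: {q,r,v} {s}
  W235: {r} {v}
  W236: {q,r,v}
  W245: {r} {v}
  W246: {q,r,v}
  W256: {r} {v}
  W345: {r} {v}
  W346: {q,r,v}
  W356: {r} {v}
  W456: {r} {v}
  W1234: {q,r,v}
  W1235: {r} {v}
  W1236: {q,r,v}
  W1245: {r} {v}
  W1246: {q,r,v}
  W1256: {r} {v}
  W1345: {r} {v}
  W1346: {q,r,v}
  W1356: {r} {v}
  W1456: {r} {v}
  W2345: {r} {v}
  W2346: {q,r,v}
  W2356: {r} {v}
  W2456: {r} {v}
  W3456: {r} {v}
  W12345: {r} {v}
  W12346: {q,r,v}
  W12356: {r} {v}
  W12456: {r} {v}
  W13456: {r} {v}
  W23456: {r} {v}
  W123456: {r} {v}
C dims 16,29,33,25; δ0: rk 12, SNF 1^12; δ1: rk 17, SNF 1^17; δ2: rk 16, SNF 1^16
degree 0: 16−12−0 = 4 → Ȟ^0 ≅ Z^4
degree 1: 29−17−12 = 0 → Ȟ^1 ≅ 0
degree 2: 33−16−17 = 0 → Ȟ^2 ≅ 0

Ȟ^0 ≅ Z^4,  Ȟ^1 ≅ 0,  Ȟ^2 ≅ 0


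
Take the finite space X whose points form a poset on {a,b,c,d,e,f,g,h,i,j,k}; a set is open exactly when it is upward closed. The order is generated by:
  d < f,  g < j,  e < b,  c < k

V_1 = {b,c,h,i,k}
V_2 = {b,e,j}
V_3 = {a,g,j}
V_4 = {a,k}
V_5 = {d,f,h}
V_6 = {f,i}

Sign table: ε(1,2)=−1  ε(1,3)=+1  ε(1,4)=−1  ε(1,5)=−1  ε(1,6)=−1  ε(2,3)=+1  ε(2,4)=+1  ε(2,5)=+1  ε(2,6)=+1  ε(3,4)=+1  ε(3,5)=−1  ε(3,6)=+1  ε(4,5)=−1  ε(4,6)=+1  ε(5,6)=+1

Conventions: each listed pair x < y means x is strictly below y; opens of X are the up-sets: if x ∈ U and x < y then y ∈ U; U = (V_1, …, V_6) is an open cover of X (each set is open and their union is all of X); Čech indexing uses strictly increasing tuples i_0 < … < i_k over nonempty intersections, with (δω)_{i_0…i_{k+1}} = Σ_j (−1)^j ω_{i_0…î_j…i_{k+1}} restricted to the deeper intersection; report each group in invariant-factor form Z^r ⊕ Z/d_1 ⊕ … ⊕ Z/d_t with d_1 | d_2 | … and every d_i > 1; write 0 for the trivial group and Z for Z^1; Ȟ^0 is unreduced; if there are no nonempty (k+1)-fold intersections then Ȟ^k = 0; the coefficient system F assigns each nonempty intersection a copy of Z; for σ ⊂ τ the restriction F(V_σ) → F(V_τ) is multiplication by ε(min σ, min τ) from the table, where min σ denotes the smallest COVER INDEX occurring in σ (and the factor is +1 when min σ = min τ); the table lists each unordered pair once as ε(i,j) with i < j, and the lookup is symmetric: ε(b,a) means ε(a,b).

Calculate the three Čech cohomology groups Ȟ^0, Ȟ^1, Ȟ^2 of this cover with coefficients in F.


Ȟ^0(U;F) ≅ Z, Ȟ^1(U;F) ≅ Z^2, Ȟ^2(U;F) ≅ 0

nonempty overlaps:
  V12={b} V14={k} V15={h} V16={i} V23={j} V34={a} V56={f}
C dims 6,7; δ0: rk 5, SNF 1^5
degree 0: 6−5−0 = 1 → Ȟ^0 ≅ Z
degree 1: 7−0−5 = 2 → Ȟ^1 ≅ Z^2
degree 2: 0−0−0 = 0 → Ȟ^2 ≅ 0


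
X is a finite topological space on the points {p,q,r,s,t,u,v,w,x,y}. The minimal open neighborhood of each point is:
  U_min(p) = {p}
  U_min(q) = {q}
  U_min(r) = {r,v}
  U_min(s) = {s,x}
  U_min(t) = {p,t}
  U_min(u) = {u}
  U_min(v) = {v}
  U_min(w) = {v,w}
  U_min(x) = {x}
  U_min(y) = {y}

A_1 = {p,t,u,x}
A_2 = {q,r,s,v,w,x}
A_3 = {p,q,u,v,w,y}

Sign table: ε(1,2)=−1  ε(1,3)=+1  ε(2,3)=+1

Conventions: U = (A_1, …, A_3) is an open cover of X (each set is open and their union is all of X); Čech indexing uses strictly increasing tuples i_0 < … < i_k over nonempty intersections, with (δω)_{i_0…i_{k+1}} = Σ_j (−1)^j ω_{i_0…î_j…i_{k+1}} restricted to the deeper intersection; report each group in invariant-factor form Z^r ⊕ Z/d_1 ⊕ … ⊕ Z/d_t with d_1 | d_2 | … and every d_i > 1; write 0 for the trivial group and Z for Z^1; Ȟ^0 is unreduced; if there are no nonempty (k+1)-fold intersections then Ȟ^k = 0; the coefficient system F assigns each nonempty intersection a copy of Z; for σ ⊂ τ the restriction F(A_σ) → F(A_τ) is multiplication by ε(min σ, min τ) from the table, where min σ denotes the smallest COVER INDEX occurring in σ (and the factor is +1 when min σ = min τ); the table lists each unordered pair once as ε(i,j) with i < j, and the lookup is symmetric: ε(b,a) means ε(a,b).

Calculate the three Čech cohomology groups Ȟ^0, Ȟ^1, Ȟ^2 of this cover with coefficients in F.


Ȟ^0 = 0, Ȟ^1 = Z/2 and Ȟ^2 = 0

nonempty intersections:
  A12={x} A13={p,u} A23={q,v,w}
C dims 3,3; δ0: rk 3, SNF 1^2·2
Ȟ^0: (3−3)−0=0 ⇒ 0
Ȟ^1: (3−0)−3=0 plus torsion [2] ⇒ Z/2
Ȟ^2: (0−0)−0=0 ⇒ 0


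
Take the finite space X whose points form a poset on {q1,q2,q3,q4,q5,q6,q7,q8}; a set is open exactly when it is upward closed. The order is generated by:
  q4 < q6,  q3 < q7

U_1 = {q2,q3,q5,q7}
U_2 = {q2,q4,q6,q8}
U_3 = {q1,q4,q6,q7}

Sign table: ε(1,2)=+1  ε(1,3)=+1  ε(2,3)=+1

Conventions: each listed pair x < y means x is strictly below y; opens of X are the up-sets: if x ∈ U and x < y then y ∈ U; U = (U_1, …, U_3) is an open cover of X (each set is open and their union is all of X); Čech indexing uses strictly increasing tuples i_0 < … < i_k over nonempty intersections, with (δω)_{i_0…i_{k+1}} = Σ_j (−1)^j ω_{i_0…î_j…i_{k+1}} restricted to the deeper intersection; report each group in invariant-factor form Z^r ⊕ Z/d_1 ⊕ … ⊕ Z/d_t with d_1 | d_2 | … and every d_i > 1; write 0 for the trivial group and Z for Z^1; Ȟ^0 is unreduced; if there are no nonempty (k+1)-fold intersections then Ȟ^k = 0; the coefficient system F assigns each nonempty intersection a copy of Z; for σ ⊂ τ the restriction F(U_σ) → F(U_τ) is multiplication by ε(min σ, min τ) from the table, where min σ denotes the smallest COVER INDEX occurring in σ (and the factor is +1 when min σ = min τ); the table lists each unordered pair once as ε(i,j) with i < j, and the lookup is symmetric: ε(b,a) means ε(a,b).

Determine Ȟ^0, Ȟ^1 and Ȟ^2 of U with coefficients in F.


Ȟ^0 = Z, Ȟ^1 = Z and Ȟ^2 = 0

nerve simplices:
  U12={q2} U13={q7} U23={q4,q6}
C dims 3,3; δ0: rk 2, SNF 1^2
degree 0: 3−2−0 = 1 → Ȟ^0 ≅ Z
degree 1: 3−0−2 = 1 → Ȟ^1 ≅ Z
degree 2: 0−0−0 = 0 → Ȟ^2 ≅ 0


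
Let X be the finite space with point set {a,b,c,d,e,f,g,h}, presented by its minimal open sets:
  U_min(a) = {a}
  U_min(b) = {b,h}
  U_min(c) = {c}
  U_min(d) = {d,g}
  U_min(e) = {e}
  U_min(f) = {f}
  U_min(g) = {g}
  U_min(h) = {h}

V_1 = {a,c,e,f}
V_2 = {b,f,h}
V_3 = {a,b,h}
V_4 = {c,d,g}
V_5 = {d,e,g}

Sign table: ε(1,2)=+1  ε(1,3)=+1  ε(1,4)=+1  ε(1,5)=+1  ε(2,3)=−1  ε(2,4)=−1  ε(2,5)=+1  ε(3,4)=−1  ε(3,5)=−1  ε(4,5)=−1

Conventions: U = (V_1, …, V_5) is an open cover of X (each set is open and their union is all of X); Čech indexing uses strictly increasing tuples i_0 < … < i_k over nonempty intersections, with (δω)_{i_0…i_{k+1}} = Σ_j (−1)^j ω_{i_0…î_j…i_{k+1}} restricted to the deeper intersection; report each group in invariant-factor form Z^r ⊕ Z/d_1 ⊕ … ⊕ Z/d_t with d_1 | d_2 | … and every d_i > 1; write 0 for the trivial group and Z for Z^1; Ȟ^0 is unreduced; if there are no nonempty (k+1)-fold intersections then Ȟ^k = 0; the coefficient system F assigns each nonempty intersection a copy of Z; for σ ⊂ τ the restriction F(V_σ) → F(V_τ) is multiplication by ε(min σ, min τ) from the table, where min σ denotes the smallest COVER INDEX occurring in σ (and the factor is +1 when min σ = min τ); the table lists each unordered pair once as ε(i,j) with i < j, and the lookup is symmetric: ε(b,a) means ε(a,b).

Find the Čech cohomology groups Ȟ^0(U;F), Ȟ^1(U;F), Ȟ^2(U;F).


nerve of the cover:
  V12={f} V13={a} V14={c} V15={e} V23={b,h} V45={d,g}
C dims 5,6; δ0: rk 5, SNF 1^4·2
Ȟ^0 = (5 − 5) − 0 = 0, so Ȟ^0 ≅ 0
Ȟ^1 = (6 − 0) − 5 = 1 plus torsion [2], so Ȟ^1 ≅ Z ⊕ Z/2
Ȟ^2 = (0 − 0) − 0 = 0, so Ȟ^2 ≅ 0

Ȟ^0 = 0, Ȟ^1 = Z ⊕ Z/2 and Ȟ^2 = 0


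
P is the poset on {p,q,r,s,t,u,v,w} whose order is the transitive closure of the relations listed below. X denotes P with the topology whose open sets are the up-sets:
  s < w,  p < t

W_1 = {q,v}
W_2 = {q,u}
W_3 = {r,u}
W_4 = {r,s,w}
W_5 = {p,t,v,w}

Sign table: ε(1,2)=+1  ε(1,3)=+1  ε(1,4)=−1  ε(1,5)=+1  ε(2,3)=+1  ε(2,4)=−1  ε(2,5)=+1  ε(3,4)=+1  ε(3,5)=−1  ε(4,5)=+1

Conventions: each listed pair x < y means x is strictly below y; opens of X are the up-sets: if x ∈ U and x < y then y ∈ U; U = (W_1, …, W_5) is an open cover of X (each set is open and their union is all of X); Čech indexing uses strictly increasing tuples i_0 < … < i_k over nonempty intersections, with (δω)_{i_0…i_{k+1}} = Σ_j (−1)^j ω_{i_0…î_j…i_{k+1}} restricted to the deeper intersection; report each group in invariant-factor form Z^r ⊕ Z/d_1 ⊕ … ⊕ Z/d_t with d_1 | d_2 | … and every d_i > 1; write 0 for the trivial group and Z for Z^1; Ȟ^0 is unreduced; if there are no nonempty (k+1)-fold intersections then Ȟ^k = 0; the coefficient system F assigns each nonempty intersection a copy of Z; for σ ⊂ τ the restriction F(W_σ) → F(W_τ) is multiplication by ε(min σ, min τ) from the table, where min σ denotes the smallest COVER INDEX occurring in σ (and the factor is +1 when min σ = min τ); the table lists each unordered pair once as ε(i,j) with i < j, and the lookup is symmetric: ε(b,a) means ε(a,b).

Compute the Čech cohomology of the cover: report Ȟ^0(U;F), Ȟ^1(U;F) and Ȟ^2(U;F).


nonempty intersections:
  W12={q} W15={v} W23={u} W34={r} W45={w}
C dims 5,5; δ0: rk 4, SNF 1^4
Ȟ^0: (5−4)−0=1 ⇒ Z
Ȟ^1: (5−0)−4=1 ⇒ Z
Ȟ^2: (0−0)−0=0 ⇒ 0

Ȟ^0 ≅ Z,  Ȟ^1 ≅ Z,  Ȟ^2 ≅ 0


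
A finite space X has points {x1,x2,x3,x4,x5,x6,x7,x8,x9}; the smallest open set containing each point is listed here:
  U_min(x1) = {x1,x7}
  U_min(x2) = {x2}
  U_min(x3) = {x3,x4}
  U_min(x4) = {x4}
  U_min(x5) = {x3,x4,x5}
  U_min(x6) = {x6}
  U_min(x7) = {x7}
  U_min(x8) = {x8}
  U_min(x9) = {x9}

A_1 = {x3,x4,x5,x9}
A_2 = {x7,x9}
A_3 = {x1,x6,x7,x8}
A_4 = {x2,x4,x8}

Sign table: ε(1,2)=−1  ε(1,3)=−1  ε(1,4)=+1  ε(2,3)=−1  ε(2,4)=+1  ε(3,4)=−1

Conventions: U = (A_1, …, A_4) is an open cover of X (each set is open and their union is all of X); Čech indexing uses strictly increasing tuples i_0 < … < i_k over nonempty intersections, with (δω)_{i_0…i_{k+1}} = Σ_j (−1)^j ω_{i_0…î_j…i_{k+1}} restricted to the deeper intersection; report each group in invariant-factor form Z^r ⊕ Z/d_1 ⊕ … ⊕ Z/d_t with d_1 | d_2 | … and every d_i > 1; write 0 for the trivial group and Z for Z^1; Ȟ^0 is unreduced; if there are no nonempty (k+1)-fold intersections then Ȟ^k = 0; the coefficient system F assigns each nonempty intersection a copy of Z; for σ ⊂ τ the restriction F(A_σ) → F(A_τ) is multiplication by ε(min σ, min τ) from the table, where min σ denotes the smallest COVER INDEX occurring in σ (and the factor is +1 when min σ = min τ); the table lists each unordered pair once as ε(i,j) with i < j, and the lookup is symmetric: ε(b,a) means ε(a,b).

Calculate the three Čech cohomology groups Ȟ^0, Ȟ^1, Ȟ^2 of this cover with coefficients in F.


nonempty intersections:
  A12={x9} A14={x4} A23={x7} A34={x8}
C dims 4,4; δ0: rk 4, SNF 1^3·2
Ȟ^0: (4−4)−0=0 ⇒ 0
Ȟ^1: (4−0)−4=0 plus torsion [2] ⇒ Z/2
Ȟ^2: (0−0)−0=0 ⇒ 0

Ȟ^0 = 0, Ȟ^1 = Z/2 and Ȟ^2 = 0


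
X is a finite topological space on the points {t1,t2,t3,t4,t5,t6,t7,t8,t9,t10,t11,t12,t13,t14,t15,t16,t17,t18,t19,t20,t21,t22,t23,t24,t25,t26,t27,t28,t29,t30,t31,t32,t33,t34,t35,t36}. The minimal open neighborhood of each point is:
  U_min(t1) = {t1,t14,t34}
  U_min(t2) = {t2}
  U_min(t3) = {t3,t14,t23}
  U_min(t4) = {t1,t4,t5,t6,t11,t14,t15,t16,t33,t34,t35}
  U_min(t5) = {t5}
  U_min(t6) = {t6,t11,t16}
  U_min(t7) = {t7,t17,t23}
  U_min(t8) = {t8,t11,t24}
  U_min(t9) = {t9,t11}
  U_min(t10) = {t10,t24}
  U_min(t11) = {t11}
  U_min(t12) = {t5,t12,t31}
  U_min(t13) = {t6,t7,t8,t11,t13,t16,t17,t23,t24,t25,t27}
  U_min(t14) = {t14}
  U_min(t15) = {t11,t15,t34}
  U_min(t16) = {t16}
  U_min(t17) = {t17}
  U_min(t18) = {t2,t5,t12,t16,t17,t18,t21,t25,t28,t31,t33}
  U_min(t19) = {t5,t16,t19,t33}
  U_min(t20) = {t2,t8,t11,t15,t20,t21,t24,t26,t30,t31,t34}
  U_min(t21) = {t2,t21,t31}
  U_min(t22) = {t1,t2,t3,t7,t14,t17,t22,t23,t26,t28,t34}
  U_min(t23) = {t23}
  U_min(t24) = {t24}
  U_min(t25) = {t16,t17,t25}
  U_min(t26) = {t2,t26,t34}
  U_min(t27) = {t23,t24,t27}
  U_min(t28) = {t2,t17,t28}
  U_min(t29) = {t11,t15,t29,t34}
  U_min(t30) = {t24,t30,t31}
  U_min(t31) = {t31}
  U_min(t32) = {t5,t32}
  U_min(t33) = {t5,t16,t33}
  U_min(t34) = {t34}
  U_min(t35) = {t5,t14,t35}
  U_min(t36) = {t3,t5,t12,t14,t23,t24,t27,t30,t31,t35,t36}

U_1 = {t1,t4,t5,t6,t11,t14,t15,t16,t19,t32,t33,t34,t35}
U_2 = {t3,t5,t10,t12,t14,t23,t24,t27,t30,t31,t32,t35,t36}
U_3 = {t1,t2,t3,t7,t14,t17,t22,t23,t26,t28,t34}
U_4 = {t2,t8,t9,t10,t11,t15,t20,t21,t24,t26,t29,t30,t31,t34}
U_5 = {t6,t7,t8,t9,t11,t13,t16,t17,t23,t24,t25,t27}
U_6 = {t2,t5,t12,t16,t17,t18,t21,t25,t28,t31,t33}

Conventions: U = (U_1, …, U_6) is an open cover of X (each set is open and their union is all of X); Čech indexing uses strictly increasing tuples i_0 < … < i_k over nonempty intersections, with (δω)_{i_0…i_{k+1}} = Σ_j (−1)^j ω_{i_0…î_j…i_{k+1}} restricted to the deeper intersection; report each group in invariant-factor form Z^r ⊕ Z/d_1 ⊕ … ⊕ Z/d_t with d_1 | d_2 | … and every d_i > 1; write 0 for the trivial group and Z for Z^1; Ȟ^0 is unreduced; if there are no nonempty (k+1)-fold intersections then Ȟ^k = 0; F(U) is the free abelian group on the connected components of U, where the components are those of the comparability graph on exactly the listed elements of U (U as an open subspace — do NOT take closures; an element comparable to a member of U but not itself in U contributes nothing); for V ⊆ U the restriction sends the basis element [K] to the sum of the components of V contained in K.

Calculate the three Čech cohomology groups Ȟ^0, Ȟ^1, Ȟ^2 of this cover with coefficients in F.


Ȟ^0(U;F) ≅ Z; Ȟ^1(U;F) ≅ 0; Ȟ^2(U;F) ≅ Z/2

intersection data:
  U12={t5,t14,t32,t35} U13={t1,t14,t34} U14={t11,t15,t34} U15={t6,t11,t16} U16={t5,t16,t33} U23={t3,t14,t23} U24={t10,t24,t30,t31} U25={t23,t24,t27} U26={t5,t12,t31} U34={t2,t26,t34} U35={t7,t17,t23} U36={t2,t17,t28} U45={t8,t9,t11,t24} U46={t2,t21,t31} U56={t16,t17,t25}
  U123={t14} U126={t5} U134={t34} U145={t11} U156={t16} U235={t23} U245={t24} U246={t31} U346={t2} U356={t17}
components per intersection:
  U1: {t1,t4,t5,t6,t11,t14,t15,t16,t19,t32,t33,t34,t35}
  U2: {t3,t5,t10,t12,t14,t23,t24,t27,t30,t31,t32,t35,t36}
  U3: {t1,t2,t3,t7,t14,t17,t22,t23,t26,t28,t34}
  U4: {t2,t8,t9,t10,t11,t15,t20,t21,t24,t26,t29,t30,t31,t34}
  U5: {t6,t7,t8,t9,t11,t13,t16,t17,t23,t24,t25,t27}
  U6: {t2,t5,t12,t16,t17,t18,t21,t25,t28,t31,t33}
  U12: {t5,t14,t32,t35}
  U13: {t1,t14,t34}
  U14: {t11,t15,t34}
  U15: {t6,t11,t16}
  U16: {t5,t16,t33}
  U23: {t3,t14,t23}
  U24: {t10,t24,t30,t31}
  U25: {t23,t24,t27}
  U26: {t5,t12,t31}
  U34: {t2,t26,t34}
  U35: {t7,t17,t23}
  U36: {t2,t17,t28}
  U45: {t8,t9,t11,t24}
  U46: {t2,t21,t31}
  U56: {t16,t17,t25}
  U123: {t14}
  U126: {t5}
  U134: {t34}
  U145: {t11}
  U156: {t16}
  U235: {t23}
  U245: {t24}
  U246: {t31}
  U346: {t2}
  U356: {t17}
C dims 6,15,10; δ0: rk 5, SNF 1^5; δ1: rk 10, SNF 1^9·2
Ȟ^0 = (6 − 5) − 0 = 1, so Ȟ^0 ≅ Z
Ȟ^1 = (15 − 10) − 5 = 0, so Ȟ^1 ≅ 0
Ȟ^2 = (10 − 0) − 10 = 0 plus torsion [2], so Ȟ^2 ≅ Z/2


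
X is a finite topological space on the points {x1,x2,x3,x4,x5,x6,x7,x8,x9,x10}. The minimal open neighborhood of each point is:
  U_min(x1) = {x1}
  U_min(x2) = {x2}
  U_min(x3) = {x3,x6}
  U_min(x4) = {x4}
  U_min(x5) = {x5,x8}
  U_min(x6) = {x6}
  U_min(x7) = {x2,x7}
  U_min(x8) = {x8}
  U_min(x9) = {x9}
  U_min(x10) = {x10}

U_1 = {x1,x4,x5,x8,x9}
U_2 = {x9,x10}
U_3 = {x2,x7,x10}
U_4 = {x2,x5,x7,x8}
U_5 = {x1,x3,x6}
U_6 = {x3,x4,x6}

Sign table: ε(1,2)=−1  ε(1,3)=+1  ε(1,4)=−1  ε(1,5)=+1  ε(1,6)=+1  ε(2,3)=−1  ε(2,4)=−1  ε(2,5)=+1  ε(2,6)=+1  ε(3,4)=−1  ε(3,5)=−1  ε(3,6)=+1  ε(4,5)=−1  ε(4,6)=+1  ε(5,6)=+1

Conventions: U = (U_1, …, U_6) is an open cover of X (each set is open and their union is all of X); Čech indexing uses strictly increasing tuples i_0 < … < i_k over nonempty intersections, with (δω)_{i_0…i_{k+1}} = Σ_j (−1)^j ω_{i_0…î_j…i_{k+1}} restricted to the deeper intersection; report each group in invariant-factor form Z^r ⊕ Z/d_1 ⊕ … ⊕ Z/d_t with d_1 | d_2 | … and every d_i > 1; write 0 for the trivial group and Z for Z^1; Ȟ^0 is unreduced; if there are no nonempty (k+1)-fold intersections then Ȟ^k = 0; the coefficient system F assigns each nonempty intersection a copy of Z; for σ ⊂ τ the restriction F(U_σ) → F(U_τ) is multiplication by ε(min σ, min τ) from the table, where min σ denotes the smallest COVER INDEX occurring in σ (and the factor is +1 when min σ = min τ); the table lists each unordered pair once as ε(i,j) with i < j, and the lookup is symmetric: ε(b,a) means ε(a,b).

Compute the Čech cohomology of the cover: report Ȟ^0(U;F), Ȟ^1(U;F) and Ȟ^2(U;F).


Ȟ^0 ≅ Z,  Ȟ^1 ≅ Z^2,  Ȟ^2 ≅ 0

nerve of the cover:
  U12={x9} U14={x5,x8} U15={x1} U16={x4} U23={x10} U34={x2,x7} U56={x3,x6}
C dims 6,7; δ0: rk 5, SNF 1^5
Ȟ^0 = (6 − 5) − 0 = 1, so Ȟ^0 ≅ Z
Ȟ^1 = (7 − 0) − 5 = 2, so Ȟ^1 ≅ Z^2
Ȟ^2 = (0 − 0) − 0 = 0, so Ȟ^2 ≅ 0


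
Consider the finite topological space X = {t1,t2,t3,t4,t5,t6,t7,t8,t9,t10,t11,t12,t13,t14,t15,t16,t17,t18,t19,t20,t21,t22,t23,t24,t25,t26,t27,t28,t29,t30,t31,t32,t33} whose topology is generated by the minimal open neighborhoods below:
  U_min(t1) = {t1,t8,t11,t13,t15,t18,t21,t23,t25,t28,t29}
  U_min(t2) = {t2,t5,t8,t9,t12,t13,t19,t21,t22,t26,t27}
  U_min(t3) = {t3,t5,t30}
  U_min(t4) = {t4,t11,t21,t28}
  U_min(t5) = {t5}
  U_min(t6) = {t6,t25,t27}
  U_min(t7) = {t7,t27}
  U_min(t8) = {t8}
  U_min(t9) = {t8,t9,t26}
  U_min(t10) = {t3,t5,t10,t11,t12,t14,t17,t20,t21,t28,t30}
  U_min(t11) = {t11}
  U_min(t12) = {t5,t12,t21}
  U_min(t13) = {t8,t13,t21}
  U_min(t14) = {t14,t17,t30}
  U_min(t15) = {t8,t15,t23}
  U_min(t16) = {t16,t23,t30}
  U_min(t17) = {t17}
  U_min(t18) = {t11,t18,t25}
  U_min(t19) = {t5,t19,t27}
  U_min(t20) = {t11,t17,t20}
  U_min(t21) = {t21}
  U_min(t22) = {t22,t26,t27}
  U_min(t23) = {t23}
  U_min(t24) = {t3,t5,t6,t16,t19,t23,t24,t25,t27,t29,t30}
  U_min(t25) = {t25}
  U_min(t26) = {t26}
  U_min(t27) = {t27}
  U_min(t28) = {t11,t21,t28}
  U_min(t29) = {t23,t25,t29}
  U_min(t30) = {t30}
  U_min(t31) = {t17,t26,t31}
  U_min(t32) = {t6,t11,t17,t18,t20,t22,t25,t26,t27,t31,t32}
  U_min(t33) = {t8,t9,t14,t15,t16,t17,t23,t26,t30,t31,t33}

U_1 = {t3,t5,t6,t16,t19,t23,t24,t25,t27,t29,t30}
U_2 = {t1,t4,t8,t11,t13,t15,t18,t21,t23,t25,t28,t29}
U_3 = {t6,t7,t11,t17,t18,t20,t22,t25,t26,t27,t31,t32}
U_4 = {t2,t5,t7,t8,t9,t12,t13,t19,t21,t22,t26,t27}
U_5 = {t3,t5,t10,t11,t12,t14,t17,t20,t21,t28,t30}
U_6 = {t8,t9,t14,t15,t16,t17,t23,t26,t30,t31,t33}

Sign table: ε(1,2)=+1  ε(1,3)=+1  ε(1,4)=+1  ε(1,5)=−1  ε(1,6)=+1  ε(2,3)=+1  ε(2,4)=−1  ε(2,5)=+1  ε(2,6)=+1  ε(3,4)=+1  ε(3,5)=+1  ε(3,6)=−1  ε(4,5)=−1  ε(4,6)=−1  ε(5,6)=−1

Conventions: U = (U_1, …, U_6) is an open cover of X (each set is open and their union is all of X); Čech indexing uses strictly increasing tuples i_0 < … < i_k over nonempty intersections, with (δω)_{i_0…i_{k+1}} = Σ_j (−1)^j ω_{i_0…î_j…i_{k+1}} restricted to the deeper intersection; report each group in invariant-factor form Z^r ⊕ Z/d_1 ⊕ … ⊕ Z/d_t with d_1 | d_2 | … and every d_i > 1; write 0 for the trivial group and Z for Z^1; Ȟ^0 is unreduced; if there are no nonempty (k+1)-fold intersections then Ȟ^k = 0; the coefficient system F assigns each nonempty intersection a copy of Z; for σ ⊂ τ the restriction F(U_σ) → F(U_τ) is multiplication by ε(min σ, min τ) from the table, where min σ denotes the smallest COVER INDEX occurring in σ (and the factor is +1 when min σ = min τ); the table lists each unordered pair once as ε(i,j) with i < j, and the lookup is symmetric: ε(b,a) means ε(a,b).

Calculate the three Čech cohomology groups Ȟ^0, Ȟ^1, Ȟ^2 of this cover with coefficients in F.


Ȟ^0 ≅ 0; Ȟ^1 ≅ Z/2; Ȟ^2 ≅ Z

nerve simplices:
  U12={t23,t25,t29} U13={t6,t25,t27} U14={t5,t19,t27} U15={t3,t5,t30} U16={t16,t23,t30} U23={t11,t18,t25} U24={t8,t13,t21} U25={t11,t21,t28} U26={t8,t15,t23} U34={t7,t22,t26,t27} U35={t11,t17,t20} U36={t17,t26,t31} U45={t5,t12,t21} U46={t8,t9,t26} U56={t14,t17,t30}
  U123={t25} U126={t23} U134={t27} U145={t5} U156={t30} U235={t11} U245={t21} U246={t8} U346={t26} U356={t17}
C dims 6,15,10; δ0: rk 6, SNF 1^5·2; δ1: rk 9, SNF 1^9
degree 0: 6−6−0 = 0 → Ȟ^0 ≅ 0
degree 1: 15−9−6 = 0 plus torsion [2] → Ȟ^1 ≅ Z/2
degree 2: 10−0−9 = 1 → Ȟ^2 ≅ Z


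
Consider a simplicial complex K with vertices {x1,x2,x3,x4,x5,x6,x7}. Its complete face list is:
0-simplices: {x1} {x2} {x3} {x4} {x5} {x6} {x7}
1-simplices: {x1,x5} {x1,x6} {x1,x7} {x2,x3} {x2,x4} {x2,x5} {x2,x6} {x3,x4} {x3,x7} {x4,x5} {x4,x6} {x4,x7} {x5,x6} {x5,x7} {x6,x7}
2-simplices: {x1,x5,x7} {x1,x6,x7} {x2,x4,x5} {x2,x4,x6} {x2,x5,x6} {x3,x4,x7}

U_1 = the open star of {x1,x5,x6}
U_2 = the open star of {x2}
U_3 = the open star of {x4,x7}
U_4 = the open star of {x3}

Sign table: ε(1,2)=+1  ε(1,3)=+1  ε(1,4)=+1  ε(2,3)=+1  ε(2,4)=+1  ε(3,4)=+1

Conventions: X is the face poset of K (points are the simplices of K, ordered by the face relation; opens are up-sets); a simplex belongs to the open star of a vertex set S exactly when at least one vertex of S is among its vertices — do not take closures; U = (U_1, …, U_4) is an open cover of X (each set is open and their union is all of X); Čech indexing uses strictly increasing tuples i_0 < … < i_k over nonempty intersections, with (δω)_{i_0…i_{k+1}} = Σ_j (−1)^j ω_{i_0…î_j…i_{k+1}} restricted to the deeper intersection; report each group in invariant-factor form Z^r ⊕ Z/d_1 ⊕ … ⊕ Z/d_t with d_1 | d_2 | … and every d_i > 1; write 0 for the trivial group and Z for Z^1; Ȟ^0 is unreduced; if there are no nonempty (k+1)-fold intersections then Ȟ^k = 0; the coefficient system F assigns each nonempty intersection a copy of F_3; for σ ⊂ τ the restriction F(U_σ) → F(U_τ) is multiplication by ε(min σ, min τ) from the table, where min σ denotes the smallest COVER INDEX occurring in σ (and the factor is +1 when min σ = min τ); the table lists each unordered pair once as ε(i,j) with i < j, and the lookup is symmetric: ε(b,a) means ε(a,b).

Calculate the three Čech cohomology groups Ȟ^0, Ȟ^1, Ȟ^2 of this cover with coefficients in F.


Ȟ^0 = Z/3, Ȟ^1 = Z/3 and Ȟ^2 = 0

nonempty overlaps:
  U1={{x1},{x5},{x6},{x1,x5},{x1,x6},{x1,x7},{x2,x5},{x2,x6},{x4,x5},{x4,x6},{x5,x6},{x5,x7},{x6,x7},{x1,x5,x7},{x1,x6,x7},{x2,x4,x5},{x2,x4,x6},{x2,x5,x6}} U2={{x2},{x2,x3},{x2,x4},{x2,x5},{x2,x6},{x2,x4,x5},{x2,x4,x6},{x2,x5,x6}} U3={{x4},{x7},{x1,x7},{x2,x4},{x3,x4},{x3,x7},{x4,x5},{x4,x6},{x4,x7},{x5,x7},{x6,x7},{x1,x5,x7},{x1,x6,x7},{x2,x4,x5},{x2,x4,x6},{x3,x4,x7}} U4={{x3},{x2,x3},{x3,x4},{x3,x7},{x3,x4,x7}}
  U12={{x2,x5},{x2,x6},{x2,x4,x5},{x2,x4,x6},{x2,x5,x6}} U13={{x1,x7},{x4,x5},{x4,x6},{x5,x7},{x6,x7},{x1,x5,x7},{x1,x6,x7},{x2,x4,x5},{x2,x4,x6}} U23={{x2,x4},{x2,x4,x5},{x2,x4,x6}} U24={{x2,x3}} U34={{x3,x4},{x3,x7},{x3,x4,x7}}
  U123={{x2,x4,x5},{x2,x4,x6}}
C dims 4,5,1; δ0: rk_F3 3; δ1: rk_F3 1
degree 0: 4−3−0 = 1 → Ȟ^0 ≅ Z/3
degree 1: 5−1−3 = 1 → Ȟ^1 ≅ Z/3
degree 2: 1−0−1 = 0 → Ȟ^2 ≅ 0


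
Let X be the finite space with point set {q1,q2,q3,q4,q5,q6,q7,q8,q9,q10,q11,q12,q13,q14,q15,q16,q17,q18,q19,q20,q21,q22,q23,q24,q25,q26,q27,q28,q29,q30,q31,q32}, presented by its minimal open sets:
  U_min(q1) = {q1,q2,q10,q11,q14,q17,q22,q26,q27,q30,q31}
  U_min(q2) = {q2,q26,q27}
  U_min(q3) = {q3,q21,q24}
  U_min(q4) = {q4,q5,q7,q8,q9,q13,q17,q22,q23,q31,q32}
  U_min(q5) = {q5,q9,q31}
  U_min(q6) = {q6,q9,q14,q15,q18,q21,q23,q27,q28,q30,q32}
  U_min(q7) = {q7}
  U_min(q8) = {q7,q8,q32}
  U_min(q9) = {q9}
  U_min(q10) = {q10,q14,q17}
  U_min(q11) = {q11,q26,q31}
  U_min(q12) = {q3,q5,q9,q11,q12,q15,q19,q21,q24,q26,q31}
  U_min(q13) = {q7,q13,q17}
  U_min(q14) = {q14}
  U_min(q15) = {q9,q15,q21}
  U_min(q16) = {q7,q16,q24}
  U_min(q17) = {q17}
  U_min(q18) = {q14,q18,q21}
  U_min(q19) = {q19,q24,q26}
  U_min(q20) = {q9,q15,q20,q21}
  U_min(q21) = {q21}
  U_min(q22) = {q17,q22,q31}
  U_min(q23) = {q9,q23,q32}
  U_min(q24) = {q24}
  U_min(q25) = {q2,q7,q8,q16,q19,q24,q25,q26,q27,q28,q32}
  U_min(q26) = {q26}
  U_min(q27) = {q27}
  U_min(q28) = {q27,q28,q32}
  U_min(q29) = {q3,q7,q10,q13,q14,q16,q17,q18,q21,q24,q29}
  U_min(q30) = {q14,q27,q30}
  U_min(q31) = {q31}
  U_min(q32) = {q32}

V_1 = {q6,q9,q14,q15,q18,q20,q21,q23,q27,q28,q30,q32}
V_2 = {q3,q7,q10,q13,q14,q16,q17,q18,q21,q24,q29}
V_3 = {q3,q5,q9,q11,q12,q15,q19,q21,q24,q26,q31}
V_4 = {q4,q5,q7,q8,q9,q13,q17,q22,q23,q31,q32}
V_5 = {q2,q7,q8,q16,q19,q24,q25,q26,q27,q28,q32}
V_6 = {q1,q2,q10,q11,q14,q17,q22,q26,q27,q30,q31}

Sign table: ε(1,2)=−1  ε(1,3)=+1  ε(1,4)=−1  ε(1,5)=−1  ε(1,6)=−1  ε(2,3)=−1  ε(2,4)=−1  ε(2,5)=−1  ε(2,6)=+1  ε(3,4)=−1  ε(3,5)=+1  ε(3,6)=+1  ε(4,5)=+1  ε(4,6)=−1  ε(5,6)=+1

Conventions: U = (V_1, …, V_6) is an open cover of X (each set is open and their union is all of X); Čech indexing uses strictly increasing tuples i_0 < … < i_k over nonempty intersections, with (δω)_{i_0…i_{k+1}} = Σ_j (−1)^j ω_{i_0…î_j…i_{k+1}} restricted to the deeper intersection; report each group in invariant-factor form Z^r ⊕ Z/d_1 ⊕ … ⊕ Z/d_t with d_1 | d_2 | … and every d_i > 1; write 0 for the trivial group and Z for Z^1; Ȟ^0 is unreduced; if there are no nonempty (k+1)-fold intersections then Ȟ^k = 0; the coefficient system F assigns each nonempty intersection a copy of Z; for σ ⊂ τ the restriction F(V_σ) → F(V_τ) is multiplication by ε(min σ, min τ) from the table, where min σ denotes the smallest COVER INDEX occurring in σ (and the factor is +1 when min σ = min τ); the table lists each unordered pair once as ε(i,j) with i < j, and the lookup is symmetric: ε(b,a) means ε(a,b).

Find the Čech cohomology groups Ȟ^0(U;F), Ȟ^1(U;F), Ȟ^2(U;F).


intersection data:
  V12={q14,q18,q21} V13={q9,q15,q21} V14={q9,q23,q32} V15={q27,q28,q32} V16={q14,q27,q30} V23={q3,q21,q24} V24={q7,q13,q17} V25={q7,q16,q24} V26={q10,q14,q17} V34={q5,q9,q31} V35={q19,q24,q26} V36={q11,q26,q31} V45={q7,q8,q32} V46={q17,q22,q31} V56={q2,q26,q27}
  V123={q21} V126={q14} V134={q9} V145={q32} V156={q27} V235={q24} V245={q7} V246={q17} V346={q31} V356={q26}
C dims 6,15,10; δ0: rk 6, SNF 1^5·2; δ1: rk 9, SNF 1^9
Ȟ^0 = (6 − 6) − 0 = 0, so Ȟ^0 ≅ 0
Ȟ^1 = (15 − 9) − 6 = 0 plus torsion [2], so Ȟ^1 ≅ Z/2
Ȟ^2 = (10 − 0) − 9 = 1, so Ȟ^2 ≅ Z

Ȟ^0 = 0; Ȟ^1 = Z/2; Ȟ^2 = Z


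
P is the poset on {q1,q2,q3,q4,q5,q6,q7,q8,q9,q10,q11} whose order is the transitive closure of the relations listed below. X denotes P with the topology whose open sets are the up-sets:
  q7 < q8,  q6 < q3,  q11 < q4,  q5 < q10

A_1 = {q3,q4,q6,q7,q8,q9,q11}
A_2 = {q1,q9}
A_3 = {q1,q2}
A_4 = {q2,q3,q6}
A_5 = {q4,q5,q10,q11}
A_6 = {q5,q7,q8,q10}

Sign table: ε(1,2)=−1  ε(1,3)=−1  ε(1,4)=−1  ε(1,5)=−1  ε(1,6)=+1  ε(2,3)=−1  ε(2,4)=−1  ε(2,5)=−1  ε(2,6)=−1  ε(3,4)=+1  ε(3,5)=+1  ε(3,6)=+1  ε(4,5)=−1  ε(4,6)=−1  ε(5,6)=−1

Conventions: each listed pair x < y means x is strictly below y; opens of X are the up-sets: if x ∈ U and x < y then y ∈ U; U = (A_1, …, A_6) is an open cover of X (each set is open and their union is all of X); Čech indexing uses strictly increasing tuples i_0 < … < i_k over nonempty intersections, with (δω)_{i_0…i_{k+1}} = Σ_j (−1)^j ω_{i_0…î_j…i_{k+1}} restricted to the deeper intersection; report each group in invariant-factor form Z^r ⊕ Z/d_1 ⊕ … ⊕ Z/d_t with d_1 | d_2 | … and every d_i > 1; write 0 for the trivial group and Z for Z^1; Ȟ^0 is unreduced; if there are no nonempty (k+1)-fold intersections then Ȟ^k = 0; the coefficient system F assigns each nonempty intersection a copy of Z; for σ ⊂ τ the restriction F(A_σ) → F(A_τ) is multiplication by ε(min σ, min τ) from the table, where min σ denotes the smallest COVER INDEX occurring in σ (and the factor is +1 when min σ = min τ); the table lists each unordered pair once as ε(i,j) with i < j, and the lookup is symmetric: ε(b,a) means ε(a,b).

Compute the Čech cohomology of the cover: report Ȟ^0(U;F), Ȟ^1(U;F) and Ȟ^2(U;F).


Ȟ^0 ≅ 0; Ȟ^1 ≅ Z ⊕ Z/2; Ȟ^2 ≅ 0

nerve simplices:
  A12={q9} A14={q3,q6} A15={q4,q11} A16={q7,q8} A23={q1} A34={q2} A56={q5,q10}
C dims 6,7; δ0: rk 6, SNF 1^5·2
degree 0: 6−6−0 = 0 → Ȟ^0 ≅ 0
degree 1: 7−0−6 = 1 plus torsion [2] → Ȟ^1 ≅ Z ⊕ Z/2
degree 2: 0−0−0 = 0 → Ȟ^2 ≅ 0


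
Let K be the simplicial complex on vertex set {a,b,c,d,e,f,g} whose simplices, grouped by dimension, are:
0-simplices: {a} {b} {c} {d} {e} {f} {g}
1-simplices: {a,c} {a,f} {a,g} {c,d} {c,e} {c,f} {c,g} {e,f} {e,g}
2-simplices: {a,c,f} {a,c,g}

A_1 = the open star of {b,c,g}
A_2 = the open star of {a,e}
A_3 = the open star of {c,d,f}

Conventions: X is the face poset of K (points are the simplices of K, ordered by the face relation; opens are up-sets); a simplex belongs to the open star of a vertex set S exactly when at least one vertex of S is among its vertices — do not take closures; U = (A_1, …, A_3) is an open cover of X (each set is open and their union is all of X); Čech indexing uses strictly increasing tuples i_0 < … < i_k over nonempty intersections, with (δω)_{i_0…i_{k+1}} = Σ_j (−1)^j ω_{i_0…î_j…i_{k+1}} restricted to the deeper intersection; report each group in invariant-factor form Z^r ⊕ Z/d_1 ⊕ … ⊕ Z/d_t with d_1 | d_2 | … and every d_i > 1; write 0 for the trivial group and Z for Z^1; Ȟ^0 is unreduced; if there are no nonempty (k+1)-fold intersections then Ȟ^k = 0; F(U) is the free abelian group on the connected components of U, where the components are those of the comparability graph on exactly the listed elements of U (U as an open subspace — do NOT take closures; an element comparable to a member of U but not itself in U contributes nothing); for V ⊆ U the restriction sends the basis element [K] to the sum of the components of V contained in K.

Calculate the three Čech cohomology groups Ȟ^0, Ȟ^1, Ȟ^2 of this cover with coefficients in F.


Ȟ^0(U;F) ≅ Z^2; Ȟ^1(U;F) ≅ Z^2; Ȟ^2(U;F) ≅ 0

nerve simplices:
  A1={{b},{c},{g},{a,c},{a,g},{c,d},{c,e},{c,f},{c,g},{e,g},{a,c,f},{a,c,g}} A2={{a},{e},{a,c},{a,f},{a,g},{c,e},{e,f},{e,g},{a,c,f},{a,c,g}} A3={{c},{d},{f},{a,c},{a,f},{c,d},{c,e},{c,f},{c,g},{e,f},{a,c,f},{a,c,g}}
  A12={{a,c},{a,g},{c,e},{e,g},{a,c,f},{a,c,g}} A13={{c},{a,c},{c,d},{c,e},{c,f},{c,g},{a,c,f},{a,c,g}} A23={{a,c},{a,f},{c,e},{e,f},{a,c,f},{a,c,g}}
  A123={{a,c},{c,e},{a,c,f},{a,c,g}}
components per intersection:
  A1: {{b}} {{c},{g},{a,c},{a,g},{c,d},{c,e},{c,f},{c,g},{e,g},{a,c,f},{a,c,g}}
  A2: {{a},{a,c},{a,f},{a,g},{a,c,f},{a,c,g}} {{e},{c,e},{e,f},{e,g}}
  A3: {{c},{d},{f},{a,c},{a,f},{c,d},{c,e},{c,f},{c,g},{e,f},{a,c,f},{a,c,g}}
  A12: {{a,c},{a,g},{a,c,f},{a,c,g}} {{c,e}} {{e,g}}
  A13: {{c},{a,c},{c,d},{c,e},{c,f},{c,g},{a,c,f},{a,c,g}}
  A23: {{a,c},{a,f},{a,c,f},{a,c,g}} {{c,e}} {{e,f}}
  A123: {{a,c},{a,c,f},{a,c,g}} {{c,e}}
C dims 5,7,2; δ0: rk 3, SNF 1^3; δ1: rk 2, SNF 1^2
degree 0: 5−3−0 = 2 → Ȟ^0 ≅ Z^2
degree 1: 7−2−3 = 2 → Ȟ^1 ≅ Z^2
degree 2: 2−0−2 = 0 → Ȟ^2 ≅ 0


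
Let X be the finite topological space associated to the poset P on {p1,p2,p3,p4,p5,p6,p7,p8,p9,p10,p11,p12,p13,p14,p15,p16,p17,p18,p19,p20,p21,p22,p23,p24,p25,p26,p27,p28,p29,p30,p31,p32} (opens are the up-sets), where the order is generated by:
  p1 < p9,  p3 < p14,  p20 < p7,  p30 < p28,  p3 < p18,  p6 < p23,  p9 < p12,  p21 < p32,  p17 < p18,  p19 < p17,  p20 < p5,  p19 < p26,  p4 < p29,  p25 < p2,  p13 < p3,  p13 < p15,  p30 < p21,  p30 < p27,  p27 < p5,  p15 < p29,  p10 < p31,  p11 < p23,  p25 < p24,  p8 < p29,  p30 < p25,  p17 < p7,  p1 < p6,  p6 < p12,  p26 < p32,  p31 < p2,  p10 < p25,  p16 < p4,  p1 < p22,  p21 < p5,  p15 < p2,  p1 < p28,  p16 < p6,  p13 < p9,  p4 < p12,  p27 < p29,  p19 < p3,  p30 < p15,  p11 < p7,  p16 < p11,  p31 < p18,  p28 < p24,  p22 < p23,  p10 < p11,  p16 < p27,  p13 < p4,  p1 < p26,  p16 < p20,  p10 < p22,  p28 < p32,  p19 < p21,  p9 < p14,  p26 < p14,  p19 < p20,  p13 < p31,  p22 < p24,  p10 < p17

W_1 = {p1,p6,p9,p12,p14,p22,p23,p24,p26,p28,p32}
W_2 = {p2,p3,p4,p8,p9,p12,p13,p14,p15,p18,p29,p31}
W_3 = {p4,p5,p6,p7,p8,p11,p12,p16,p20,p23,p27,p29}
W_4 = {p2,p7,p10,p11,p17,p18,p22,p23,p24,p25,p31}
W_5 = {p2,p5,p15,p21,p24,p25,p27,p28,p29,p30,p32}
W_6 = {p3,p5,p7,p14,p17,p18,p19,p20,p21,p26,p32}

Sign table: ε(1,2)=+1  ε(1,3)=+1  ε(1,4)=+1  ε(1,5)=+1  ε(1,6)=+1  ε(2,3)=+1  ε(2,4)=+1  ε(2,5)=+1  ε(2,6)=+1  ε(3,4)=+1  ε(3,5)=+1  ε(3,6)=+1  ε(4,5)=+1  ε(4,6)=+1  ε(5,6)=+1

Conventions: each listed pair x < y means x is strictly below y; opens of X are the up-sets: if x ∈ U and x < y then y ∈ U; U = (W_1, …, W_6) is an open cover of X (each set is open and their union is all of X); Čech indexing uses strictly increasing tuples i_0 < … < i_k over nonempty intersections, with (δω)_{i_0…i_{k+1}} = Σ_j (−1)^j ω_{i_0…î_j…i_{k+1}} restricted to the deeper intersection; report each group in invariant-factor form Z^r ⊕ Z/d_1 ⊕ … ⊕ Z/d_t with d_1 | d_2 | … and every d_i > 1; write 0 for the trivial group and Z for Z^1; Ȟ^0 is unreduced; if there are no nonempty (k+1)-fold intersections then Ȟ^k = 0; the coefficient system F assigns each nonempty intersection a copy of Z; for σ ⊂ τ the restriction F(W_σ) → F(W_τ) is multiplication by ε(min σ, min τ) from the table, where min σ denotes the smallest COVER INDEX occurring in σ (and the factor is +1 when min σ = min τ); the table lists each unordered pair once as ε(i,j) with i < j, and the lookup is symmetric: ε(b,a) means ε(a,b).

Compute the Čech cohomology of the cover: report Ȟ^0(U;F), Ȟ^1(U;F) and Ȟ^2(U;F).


intersection data:
  W12={p9,p12,p14} W13={p6,p12,p23} W14={p22,p23,p24} W15={p24,p28,p32} W16={p14,p26,p32} W23={p4,p8,p12,p29} W24={p2,p18,p31} W25={p2,p15,p29} W26={p3,p14,p18} W34={p7,p11,p23} W35={p5,p27,p29} W36={p5,p7,p20} W45={p2,p24,p25} W46={p7,p17,p18} W56={p5,p21,p32}
  W123={p12} W126={p14} W134={p23} W145={p24} W156={p32} W235={p29} W245={p2} W246={p18} W346={p7} W356={p5}
C dims 6,15,10; δ0: rk 5, SNF 1^5; δ1: rk 10, SNF 1^9·2
Ȟ^0 = (6 − 5) − 0 = 1, so Ȟ^0 ≅ Z
Ȟ^1 = (15 − 10) − 5 = 0, so Ȟ^1 ≅ 0
Ȟ^2 = (10 − 0) − 10 = 0 plus torsion [2], so Ȟ^2 ≅ Z/2

Ȟ^0 ≅ Z,  Ȟ^1 ≅ 0,  Ȟ^2 ≅ Z/2
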